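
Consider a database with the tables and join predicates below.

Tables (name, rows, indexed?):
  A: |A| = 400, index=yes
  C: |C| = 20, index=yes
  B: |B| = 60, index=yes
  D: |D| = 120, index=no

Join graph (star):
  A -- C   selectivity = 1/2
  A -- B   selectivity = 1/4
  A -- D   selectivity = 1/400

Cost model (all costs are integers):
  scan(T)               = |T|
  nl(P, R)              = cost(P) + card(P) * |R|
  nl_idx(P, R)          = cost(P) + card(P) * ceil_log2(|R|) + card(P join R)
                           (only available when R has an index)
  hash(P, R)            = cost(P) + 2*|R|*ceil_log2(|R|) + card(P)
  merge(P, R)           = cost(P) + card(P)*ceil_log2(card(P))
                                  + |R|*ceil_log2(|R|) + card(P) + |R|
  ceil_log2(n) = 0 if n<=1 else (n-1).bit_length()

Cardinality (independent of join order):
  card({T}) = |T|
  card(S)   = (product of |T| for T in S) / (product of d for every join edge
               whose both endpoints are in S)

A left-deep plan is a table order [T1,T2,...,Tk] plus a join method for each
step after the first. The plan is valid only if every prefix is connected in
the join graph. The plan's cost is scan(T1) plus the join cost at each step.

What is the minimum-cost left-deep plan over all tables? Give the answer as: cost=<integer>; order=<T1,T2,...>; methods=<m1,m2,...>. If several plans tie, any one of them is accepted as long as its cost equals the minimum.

Selinger DP (subsets sized 1..n):
  {A}: scan cost=400, card=400
  {C}: scan cost=20, card=20
  {B}: scan cost=60, card=60
  {D}: scan cost=120, card=120
  {AC}: card=4000; try (C,hash)→1000, (A,merge)→4140, (A,nl_idx)→4200, (C,merge)→4520, (C,nl_idx)→6400, (A,hash)→7240 …(+2); best=1000 via (C,hash)
  {AB}: card=6000; try (B,hash)→1520, (A,merge)→4480, (B,merge)→4820, (A,nl_idx)→6600, (A,hash)→7320, (B,nl_idx)→8800 …(+2); best=1520 via (B,hash)
  {AD}: card=120; try (A,nl_idx)→1320, (D,hash)→2480, (A,merge)→5080, (D,merge)→5360, (A,hash)→7440, (A,nl)→48120 …(+1); best=1320 via (A,nl_idx)
  {ABC}: card=60000; try (B,hash)→5720, (C,hash)→7720, (B,merge)→53420, (B,nl_idx)→85000, (C,merge)→85640, (C,nl_idx)→91520 …(+2); best=5720 via (B,hash)
  {ACD}: card=1200; try (C,hash)→1640, (C,merge)→2400, (C,nl_idx)→3120, (C,nl)→3720, (D,hash)→6680, (D,merge)→53960 …(+1); best=1640 via (C,hash)
  {ABD}: card=1800; try (B,hash)→2160, (B,merge)→2700, (B,nl_idx)→3840, (B,nl)→8520, (D,hash)→9200, (D,merge)→86480 …(+1); best=2160 via (B,hash)
  {ABCD}: card=18000; try (B,hash)→3560, (C,hash)→4160, (B,merge)→16460, (C,merge)→23880, (B,nl_idx)→26840, (C,nl_idx)→29160 …(+5); best=3560 via (B,hash)

cost=3560; order=D,A,C,B; methods=nl_idx,hash,hash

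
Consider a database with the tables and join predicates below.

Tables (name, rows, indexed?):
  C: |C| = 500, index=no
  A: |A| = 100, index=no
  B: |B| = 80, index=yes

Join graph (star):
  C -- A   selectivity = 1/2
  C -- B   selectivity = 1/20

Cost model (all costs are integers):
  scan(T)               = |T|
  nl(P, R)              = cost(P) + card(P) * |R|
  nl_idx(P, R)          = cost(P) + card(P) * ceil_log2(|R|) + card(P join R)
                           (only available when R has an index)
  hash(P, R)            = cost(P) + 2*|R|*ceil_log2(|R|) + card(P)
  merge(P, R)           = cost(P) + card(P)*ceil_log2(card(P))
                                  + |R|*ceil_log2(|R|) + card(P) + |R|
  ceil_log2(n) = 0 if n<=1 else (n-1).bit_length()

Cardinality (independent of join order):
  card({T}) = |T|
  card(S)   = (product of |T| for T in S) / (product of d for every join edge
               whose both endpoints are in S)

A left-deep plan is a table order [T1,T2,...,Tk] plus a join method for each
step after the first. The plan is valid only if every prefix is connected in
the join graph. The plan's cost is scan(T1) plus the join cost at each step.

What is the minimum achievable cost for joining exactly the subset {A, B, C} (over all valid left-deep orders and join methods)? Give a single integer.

Selinger DP over subsets of {A,B,C}:
  {C}: scan cost=500, card=500
  {A}: scan cost=100, card=100
  {B}: scan cost=80, card=80
  {AC}: card=25000; try (A,hash)→2400, (C,merge)→5900, (A,merge)→6300, (C,hash)→9200, (C,nl)→50100, (A,nl)→50500; best=2400 via (A,hash)
  {BC}: card=2000; try (B,hash)→2120, (C,merge)→5720, (B,nl_idx)→6000, (B,merge)→6140, (C,hash)→9160, (C,nl)→40080 …(+1); best=2120 via (B,hash)
  {ABC}: card=100000; try (A,hash)→5520, (A,merge)→26920, (B,hash)→28520, (A,nl)→202120, (B,nl_idx)→277400, (B,merge)→403040 …(+1); best=5520 via (A,hash)

5520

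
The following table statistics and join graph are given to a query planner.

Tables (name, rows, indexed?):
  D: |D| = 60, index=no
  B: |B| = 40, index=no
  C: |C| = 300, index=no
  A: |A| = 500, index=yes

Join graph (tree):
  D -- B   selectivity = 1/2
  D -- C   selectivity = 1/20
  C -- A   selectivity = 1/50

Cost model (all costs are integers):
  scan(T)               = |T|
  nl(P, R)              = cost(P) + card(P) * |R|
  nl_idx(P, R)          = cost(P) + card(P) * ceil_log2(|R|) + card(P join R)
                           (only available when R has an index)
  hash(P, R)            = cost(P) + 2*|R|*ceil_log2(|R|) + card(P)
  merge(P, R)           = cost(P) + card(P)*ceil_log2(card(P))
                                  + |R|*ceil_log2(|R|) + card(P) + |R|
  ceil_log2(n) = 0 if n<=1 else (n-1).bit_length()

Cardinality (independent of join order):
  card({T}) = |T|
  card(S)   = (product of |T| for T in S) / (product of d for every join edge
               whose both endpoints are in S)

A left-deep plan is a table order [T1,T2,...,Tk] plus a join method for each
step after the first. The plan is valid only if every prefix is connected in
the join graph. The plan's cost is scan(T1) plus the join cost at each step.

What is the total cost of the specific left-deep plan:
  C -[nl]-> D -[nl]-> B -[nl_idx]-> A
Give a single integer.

step 1: scan C: cost=300, card=300
step 2: join D via nl
    card(P join D) = 300*60/(20) = 900
    cost = 300 + 300*60 = 18300
step 3: join B via nl
    card(P join B) = 900*40/(2) = 18000
    cost = 18300 + 900*40 = 54300
step 4: join A via nl_idx
    card(P join A) = 18000*500/(50) = 180000
    cost = 54300 + 18000*9 + 180000 = 396300

396300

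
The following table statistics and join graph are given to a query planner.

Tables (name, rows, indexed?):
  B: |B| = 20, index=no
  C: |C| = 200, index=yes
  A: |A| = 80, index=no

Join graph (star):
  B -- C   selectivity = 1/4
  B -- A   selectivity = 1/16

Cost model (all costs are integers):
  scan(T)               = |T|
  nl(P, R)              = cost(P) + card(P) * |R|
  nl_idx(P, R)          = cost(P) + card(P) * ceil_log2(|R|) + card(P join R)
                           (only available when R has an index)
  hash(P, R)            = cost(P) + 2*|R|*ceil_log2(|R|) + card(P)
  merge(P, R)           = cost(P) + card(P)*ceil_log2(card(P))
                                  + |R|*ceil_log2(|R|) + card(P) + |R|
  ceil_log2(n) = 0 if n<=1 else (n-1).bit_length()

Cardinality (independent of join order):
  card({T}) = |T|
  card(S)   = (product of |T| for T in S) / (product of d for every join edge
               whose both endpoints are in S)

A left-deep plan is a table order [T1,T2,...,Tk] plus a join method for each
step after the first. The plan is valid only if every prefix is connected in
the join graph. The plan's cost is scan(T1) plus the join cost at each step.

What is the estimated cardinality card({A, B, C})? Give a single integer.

Tables in S: A(80), B(20), C(200)
Edges inside S: B-C(d=4), B-A(d=16)
numerator = 80 * 20 * 200 = 320000
denominator = 4 * 16 = 64
card(S) = 320000 / 64 = 5000

5000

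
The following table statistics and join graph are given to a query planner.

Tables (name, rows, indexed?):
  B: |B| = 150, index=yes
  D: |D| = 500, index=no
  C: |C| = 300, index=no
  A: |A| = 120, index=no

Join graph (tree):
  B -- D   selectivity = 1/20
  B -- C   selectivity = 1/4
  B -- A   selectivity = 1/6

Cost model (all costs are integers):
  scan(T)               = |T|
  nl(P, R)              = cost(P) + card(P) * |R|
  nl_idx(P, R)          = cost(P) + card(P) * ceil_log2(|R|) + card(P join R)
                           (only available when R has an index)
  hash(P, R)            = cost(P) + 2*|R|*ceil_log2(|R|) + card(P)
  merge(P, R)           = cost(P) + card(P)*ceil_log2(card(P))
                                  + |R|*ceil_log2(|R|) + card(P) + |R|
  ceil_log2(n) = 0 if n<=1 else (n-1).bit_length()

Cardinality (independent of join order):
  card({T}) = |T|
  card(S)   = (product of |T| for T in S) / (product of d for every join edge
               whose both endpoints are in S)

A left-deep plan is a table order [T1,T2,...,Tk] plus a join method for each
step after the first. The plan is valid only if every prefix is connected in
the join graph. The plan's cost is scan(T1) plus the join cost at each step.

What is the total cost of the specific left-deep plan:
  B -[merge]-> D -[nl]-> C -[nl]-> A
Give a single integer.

34881500

step 1: scan B: cost=150, card=150
step 2: join D via merge
    card(P join D) = 150*500/(20) = 3750
    cost = 150 + 150*8 + 500*9 + 150 + 500 = 6500
step 3: join C via nl
    card(P join C) = 3750*300/(4) = 281250
    cost = 6500 + 3750*300 = 1131500
step 4: join A via nl
    card(P join A) = 281250*120/(6) = 5625000
    cost = 1131500 + 281250*120 = 34881500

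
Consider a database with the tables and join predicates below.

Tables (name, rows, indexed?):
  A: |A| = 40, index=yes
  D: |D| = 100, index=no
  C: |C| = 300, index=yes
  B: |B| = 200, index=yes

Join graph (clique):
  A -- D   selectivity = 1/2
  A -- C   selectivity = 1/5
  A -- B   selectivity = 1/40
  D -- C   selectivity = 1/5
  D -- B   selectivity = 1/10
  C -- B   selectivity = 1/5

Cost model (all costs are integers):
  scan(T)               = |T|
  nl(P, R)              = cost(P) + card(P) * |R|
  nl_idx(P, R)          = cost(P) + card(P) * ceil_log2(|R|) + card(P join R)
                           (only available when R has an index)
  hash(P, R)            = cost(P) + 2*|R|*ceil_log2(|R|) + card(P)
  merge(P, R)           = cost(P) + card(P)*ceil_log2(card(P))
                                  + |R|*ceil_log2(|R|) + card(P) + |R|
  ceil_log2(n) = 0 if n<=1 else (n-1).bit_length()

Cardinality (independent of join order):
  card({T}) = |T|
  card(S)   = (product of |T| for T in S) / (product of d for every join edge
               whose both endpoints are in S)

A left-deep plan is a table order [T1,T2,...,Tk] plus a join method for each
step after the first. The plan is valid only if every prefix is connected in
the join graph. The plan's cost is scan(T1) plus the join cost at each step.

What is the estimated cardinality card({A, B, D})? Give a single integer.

1000

Tables in S: A(40), B(200), D(100)
Edges inside S: A-D(d=2), A-B(d=40), D-B(d=10)
numerator = 40 * 200 * 100 = 800000
denominator = 2 * 40 * 10 = 800
card(S) = 800000 / 800 = 1000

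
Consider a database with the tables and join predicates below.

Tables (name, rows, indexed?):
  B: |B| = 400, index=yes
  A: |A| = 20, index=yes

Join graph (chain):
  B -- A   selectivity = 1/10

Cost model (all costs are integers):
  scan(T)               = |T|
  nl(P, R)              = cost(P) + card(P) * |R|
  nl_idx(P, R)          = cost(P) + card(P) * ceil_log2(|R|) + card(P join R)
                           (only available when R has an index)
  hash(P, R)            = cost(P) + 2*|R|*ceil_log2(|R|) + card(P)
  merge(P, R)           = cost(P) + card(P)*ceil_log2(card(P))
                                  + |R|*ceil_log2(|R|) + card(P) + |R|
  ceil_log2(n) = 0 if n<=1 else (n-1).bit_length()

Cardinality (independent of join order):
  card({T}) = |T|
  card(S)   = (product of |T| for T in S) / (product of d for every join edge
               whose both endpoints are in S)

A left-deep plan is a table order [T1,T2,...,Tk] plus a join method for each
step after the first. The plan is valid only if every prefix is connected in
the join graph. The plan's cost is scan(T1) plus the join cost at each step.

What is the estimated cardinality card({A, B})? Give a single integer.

Tables in S: A(20), B(400)
Edges inside S: B-A(d=10)
numerator = 20 * 400 = 8000
denominator = 10 = 10
card(S) = 8000 / 10 = 800

800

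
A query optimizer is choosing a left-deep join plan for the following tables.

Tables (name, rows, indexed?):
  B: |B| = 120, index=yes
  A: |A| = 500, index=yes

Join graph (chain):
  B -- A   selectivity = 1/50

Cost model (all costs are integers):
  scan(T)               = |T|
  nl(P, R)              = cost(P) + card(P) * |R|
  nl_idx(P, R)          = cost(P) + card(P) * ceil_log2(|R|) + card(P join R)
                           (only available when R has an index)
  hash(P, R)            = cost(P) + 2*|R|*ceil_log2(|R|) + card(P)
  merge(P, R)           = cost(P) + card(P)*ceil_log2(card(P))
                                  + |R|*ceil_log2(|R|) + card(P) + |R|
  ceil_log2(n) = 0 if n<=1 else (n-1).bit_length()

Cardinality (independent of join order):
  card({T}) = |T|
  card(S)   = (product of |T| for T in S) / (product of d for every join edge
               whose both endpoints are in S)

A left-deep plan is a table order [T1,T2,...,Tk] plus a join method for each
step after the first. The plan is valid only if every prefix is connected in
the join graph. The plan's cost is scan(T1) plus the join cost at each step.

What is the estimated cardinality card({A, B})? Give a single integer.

Tables in S: A(500), B(120)
Edges inside S: B-A(d=50)
numerator = 500 * 120 = 60000
denominator = 50 = 50
card(S) = 60000 / 50 = 1200

1200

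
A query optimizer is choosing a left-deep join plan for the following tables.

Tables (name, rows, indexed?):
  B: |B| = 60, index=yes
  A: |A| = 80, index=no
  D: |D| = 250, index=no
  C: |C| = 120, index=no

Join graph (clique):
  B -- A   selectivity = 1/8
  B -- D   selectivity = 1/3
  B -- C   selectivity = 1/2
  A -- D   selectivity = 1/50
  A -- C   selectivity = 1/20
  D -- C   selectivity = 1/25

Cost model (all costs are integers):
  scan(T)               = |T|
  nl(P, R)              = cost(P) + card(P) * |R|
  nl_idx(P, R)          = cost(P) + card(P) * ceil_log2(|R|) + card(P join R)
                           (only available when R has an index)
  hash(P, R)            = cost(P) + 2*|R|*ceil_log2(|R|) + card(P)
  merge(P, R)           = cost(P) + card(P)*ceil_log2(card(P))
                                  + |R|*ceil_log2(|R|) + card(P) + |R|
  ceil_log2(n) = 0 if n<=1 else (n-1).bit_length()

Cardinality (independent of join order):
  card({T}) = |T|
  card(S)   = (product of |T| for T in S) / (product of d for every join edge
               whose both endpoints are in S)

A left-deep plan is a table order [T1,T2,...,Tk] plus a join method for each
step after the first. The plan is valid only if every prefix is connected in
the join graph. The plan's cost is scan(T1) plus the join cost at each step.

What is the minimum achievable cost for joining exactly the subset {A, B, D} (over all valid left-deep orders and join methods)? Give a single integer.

Selinger DP over subsets of {A,B,D}:
  {B}: scan cost=60, card=60
  {A}: scan cost=80, card=80
  {D}: scan cost=250, card=250
  {AB}: card=600; try (B,hash)→880, (A,merge)→1120, (B,merge)→1140, (B,nl_idx)→1160, (A,hash)→1240, (A,nl)→4860 …(+1); best=880 via (B,hash)
  {BD}: card=5000; try (B,hash)→1220, (D,merge)→2730, (B,merge)→2920, (D,hash)→4120, (B,nl_idx)→6750, (D,nl)→15060 …(+1); best=1220 via (B,hash)
  {AD}: card=400; try (A,hash)→1620, (D,merge)→2970, (A,merge)→3140, (D,hash)→4160, (D,nl)→20080, (A,nl)→20250; best=1620 via (A,hash)
  {ABD}: card=1000; try (B,hash)→2740, (B,nl_idx)→5020, (D,hash)→5480, (B,merge)→6040, (A,hash)→7340, (D,merge)→9730 …(+4); best=2740 via (B,hash)

2740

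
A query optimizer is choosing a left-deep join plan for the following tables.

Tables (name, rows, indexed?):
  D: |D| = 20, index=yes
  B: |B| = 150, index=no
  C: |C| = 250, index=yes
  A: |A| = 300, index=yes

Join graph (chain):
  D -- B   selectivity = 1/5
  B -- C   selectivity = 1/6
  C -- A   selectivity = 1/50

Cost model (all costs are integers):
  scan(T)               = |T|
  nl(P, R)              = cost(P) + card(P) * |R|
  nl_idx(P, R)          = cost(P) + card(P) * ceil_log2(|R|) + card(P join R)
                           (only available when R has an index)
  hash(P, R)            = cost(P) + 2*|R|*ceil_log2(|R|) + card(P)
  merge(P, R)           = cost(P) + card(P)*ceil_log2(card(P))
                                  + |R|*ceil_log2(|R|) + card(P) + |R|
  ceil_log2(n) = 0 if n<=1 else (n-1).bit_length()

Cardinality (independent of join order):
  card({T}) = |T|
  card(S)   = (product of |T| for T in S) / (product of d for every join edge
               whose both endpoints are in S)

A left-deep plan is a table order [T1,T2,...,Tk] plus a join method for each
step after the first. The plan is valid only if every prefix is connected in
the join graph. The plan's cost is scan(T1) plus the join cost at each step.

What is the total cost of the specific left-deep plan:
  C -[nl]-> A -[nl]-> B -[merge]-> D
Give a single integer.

step 1: scan C: cost=250, card=250
step 2: join A via nl
    card(P join A) = 250*300/(50) = 1500
    cost = 250 + 250*300 = 75250
step 3: join B via nl
    card(P join B) = 1500*150/(6) = 37500
    cost = 75250 + 1500*150 = 300250
step 4: join D via merge
    card(P join D) = 37500*20/(5) = 150000
    cost = 300250 + 37500*16 + 20*5 + 37500 + 20 = 937870

937870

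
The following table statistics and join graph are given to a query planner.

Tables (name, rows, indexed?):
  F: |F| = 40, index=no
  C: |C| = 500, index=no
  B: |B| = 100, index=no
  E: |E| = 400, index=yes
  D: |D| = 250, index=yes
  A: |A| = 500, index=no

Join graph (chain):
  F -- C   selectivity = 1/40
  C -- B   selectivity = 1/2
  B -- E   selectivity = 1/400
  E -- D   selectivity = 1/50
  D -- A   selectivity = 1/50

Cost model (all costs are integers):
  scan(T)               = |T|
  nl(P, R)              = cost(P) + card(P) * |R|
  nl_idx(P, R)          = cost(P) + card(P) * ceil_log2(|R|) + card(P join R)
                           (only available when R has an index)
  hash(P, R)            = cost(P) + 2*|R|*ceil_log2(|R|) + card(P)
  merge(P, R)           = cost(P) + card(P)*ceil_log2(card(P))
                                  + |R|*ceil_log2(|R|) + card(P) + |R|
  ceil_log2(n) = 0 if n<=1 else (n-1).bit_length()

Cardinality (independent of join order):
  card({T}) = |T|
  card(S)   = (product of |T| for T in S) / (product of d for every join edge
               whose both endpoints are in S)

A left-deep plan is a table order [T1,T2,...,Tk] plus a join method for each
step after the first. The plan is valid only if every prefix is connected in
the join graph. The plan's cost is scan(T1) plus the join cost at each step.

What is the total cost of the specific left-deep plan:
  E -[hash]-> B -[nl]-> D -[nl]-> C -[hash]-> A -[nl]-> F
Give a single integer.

step 1: scan E: cost=400, card=400
step 2: join B via hash
    card(P join B) = 400*100/(400) = 100
    cost = 400 + 2*100*7 + 400 = 2200
step 3: join D via nl
    card(P join D) = 100*250/(50) = 500
    cost = 2200 + 100*250 = 27200
step 4: join C via nl
    card(P join C) = 500*500/(2) = 125000
    cost = 27200 + 500*500 = 277200
step 5: join A via hash
    card(P join A) = 125000*500/(50) = 1250000
    cost = 277200 + 2*500*9 + 125000 = 411200
step 6: join F via nl
    card(P join F) = 1250000*40/(40) = 1250000
    cost = 411200 + 1250000*40 = 50411200

50411200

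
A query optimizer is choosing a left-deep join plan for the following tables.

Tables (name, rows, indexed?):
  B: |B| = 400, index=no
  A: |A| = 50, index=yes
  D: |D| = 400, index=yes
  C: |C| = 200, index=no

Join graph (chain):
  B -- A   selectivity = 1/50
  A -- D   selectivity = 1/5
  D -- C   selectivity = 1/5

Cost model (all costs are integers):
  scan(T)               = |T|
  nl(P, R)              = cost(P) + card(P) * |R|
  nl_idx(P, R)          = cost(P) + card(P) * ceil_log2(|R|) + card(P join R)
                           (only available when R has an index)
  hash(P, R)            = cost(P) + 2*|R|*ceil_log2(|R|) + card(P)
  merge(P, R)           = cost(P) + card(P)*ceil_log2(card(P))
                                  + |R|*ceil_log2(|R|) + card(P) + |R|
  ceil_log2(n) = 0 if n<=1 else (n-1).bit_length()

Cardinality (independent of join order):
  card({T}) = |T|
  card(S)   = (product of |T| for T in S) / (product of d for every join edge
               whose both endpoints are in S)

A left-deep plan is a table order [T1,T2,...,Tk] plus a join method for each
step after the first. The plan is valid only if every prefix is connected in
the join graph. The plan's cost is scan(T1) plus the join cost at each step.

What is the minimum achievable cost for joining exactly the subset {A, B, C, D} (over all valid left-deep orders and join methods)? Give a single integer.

Selinger DP over subsets of {A,B,C,D}:
  {B}: scan cost=400, card=400
  {A}: scan cost=50, card=50
  {D}: scan cost=400, card=400
  {C}: scan cost=200, card=200
  {AB}: card=400; try (A,hash)→1400, (A,nl_idx)→3200, (B,merge)→4400, (A,merge)→4750, (B,hash)→7300, (B,nl)→20050 …(+1); best=1400 via (A,hash)
  {AD}: card=4000; try (A,hash)→1400, (D,merge)→4400, (D,nl_idx)→4500, (A,merge)→4750, (A,nl_idx)→6800, (D,hash)→7300 …(+2); best=1400 via (A,hash)
  {CD}: card=16000; try (C,hash)→4000, (D,merge)→6000, (C,merge)→6200, (D,hash)→7600, (D,nl_idx)→18000, (D,nl)→80200 …(+1); best=4000 via (C,hash)
  {ABD}: card=32000; try (D,hash)→9000, (D,merge)→9400, (B,hash)→12600, (D,nl_idx)→37000, (B,merge)→57400, (D,nl)→161400 …(+1); best=9000 via (D,hash)
  {ACD}: card=160000; try (C,hash)→8600, (A,hash)→20600, (C,merge)→55200, (A,merge)→244350, (A,nl_idx)→260000, (C,nl)→801400 …(+1); best=8600 via (C,hash)
  {ABCD}: card=1280000; try (C,hash)→44200, (B,hash)→175800, (C,merge)→522800, (B,merge)→3052600, (C,nl)→6409000, (B,nl)→64008600; best=44200 via (C,hash)

44200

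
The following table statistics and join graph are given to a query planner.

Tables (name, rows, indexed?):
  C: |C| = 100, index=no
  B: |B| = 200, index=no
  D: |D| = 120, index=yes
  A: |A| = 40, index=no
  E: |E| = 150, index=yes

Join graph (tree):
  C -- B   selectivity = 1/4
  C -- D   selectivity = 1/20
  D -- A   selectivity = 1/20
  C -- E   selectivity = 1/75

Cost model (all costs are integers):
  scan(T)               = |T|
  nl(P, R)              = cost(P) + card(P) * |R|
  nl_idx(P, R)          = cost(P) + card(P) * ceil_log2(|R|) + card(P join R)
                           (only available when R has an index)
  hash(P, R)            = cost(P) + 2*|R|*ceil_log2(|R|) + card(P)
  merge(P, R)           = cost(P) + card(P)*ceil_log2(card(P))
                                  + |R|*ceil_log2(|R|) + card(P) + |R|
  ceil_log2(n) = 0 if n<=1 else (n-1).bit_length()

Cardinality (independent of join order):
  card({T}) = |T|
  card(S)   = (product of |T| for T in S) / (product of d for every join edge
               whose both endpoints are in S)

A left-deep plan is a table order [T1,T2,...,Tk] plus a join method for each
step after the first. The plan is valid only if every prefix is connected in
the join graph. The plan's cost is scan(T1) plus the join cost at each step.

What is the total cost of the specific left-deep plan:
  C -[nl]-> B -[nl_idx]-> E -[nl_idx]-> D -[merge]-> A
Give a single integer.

step 1: scan C: cost=100, card=100
step 2: join B via nl
    card(P join B) = 100*200/(4) = 5000
    cost = 100 + 100*200 = 20100
step 3: join E via nl_idx
    card(P join E) = 5000*150/(75) = 10000
    cost = 20100 + 5000*8 + 10000 = 70100
step 4: join D via nl_idx
    card(P join D) = 10000*120/(20) = 60000
    cost = 70100 + 10000*7 + 60000 = 200100
step 5: join A via merge
    card(P join A) = 60000*40/(20) = 120000
    cost = 200100 + 60000*16 + 40*6 + 60000 + 40 = 1220380

1220380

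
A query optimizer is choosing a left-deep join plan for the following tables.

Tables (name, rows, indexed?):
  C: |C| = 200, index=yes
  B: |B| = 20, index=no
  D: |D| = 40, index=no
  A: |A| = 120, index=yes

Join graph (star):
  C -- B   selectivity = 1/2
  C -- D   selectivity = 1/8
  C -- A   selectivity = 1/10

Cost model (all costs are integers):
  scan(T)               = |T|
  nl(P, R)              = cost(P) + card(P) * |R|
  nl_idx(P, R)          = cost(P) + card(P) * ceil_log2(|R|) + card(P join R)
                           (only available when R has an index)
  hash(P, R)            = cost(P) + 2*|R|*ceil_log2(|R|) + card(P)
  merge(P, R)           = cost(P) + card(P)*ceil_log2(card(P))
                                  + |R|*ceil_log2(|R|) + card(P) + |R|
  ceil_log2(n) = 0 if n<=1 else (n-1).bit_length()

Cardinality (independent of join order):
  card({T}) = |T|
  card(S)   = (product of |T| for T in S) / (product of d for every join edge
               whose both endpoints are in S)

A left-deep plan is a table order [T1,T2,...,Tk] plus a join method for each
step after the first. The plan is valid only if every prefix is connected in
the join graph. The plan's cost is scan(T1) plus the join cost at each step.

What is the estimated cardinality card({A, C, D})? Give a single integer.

12000

Tables in S: A(120), C(200), D(40)
Edges inside S: C-D(d=8), C-A(d=10)
numerator = 120 * 200 * 40 = 960000
denominator = 8 * 10 = 80
card(S) = 960000 / 80 = 12000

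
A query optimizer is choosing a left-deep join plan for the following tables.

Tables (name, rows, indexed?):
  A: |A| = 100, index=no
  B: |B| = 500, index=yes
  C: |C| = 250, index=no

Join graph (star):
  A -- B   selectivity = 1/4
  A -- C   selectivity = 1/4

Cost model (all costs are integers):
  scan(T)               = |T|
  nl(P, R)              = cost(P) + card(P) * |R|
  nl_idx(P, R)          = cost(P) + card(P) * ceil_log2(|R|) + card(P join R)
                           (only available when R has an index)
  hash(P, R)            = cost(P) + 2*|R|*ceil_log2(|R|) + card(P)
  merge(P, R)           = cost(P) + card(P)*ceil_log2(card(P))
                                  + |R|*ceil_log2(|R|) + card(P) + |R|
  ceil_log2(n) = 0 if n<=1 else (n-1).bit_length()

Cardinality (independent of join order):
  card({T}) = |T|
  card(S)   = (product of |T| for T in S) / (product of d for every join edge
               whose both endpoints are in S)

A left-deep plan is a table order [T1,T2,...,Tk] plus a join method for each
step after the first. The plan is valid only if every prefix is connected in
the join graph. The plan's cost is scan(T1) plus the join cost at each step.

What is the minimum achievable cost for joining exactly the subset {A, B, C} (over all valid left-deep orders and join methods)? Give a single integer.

17150

Selinger DP over subsets of {A,B,C}:
  {A}: scan cost=100, card=100
  {B}: scan cost=500, card=500
  {C}: scan cost=250, card=250
  {AB}: card=12500; try (A,hash)→2400, (B,merge)→5900, (A,merge)→6300, (B,hash)→9200, (B,nl_idx)→13500, (B,nl)→50100 …(+1); best=2400 via (A,hash)
  {AC}: card=6250; try (A,hash)→1900, (C,merge)→3150, (A,merge)→3300, (C,hash)→4200, (C,nl)→25100, (A,nl)→25250; best=1900 via (A,hash)
  {ABC}: card=781250; try (B,hash)→17150, (C,hash)→18900, (B,merge)→94400, (C,merge)→192150, (B,nl_idx)→839400, (B,nl)→3126900 …(+1); best=17150 via (B,hash)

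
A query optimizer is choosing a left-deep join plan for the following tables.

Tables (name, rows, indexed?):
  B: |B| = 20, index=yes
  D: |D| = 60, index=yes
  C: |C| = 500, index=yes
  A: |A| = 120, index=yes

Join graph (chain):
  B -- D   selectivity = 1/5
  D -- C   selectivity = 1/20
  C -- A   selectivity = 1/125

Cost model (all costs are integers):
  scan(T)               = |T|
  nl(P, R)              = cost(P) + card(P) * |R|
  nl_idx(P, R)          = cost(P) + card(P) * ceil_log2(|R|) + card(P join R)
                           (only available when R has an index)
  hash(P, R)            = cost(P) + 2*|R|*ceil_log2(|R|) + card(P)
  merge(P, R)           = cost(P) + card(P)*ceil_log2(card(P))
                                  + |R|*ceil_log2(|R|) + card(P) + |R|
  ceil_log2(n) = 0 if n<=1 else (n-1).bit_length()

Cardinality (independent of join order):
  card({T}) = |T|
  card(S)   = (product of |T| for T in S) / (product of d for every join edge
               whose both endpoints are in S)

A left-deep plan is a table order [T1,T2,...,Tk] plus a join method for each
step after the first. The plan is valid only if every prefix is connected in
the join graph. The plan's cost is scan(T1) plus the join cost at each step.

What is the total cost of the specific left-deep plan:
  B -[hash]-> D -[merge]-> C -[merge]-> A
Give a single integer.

step 1: scan B: cost=20, card=20
step 2: join D via hash
    card(P join D) = 20*60/(5) = 240
    cost = 20 + 2*60*6 + 20 = 760
step 3: join C via merge
    card(P join C) = 240*500/(20) = 6000
    cost = 760 + 240*8 + 500*9 + 240 + 500 = 7920
step 4: join A via merge
    card(P join A) = 6000*120/(125) = 5760
    cost = 7920 + 6000*13 + 120*7 + 6000 + 120 = 92880

92880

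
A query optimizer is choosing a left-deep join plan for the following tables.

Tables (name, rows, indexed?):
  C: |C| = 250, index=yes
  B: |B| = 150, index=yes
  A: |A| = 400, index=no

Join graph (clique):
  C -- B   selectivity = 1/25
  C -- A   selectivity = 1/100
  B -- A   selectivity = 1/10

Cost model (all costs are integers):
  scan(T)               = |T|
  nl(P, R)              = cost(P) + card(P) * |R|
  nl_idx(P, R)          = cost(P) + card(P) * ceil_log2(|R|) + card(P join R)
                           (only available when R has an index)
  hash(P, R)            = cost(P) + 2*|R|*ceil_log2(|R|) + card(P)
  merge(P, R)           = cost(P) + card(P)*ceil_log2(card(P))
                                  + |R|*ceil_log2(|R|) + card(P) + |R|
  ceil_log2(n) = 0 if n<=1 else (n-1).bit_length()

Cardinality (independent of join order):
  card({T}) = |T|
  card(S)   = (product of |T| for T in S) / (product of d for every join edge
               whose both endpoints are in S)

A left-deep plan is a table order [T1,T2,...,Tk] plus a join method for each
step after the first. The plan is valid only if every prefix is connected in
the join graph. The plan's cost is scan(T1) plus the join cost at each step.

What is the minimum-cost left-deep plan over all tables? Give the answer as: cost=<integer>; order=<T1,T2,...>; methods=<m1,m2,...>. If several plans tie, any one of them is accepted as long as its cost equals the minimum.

Selinger DP (subsets sized 1..n):
  {C}: scan cost=250, card=250
  {B}: scan cost=150, card=150
  {A}: scan cost=400, card=400
  {BC}: card=1500; try (C,nl_idx)→2850, (B,hash)→2900, (C,merge)→3750, (B,nl_idx)→3750, (B,merge)→3850, (C,hash)→4300 …(+2); best=2850 via (C,nl_idx)
  {AC}: card=1000; try (C,nl_idx)→4600, (C,hash)→4800, (A,merge)→6500, (C,merge)→6650, (A,hash)→7700, (A,nl)→100250 …(+1); best=4600 via (C,nl_idx)
  {AB}: card=6000; try (B,hash)→3200, (A,merge)→5500, (B,merge)→5750, (A,hash)→7500, (B,nl_idx)→9600, (A,nl)→60150 …(+1); best=3200 via (B,hash)
  {ABC}: card=600; try (B,hash)→8000, (A,hash)→11550, (C,hash)→13200, (B,nl_idx)→13200, (B,merge)→16950, (A,merge)→24850 …(+5); best=8000 via (B,hash)

cost=8000; order=A,C,B; methods=nl_idx,hash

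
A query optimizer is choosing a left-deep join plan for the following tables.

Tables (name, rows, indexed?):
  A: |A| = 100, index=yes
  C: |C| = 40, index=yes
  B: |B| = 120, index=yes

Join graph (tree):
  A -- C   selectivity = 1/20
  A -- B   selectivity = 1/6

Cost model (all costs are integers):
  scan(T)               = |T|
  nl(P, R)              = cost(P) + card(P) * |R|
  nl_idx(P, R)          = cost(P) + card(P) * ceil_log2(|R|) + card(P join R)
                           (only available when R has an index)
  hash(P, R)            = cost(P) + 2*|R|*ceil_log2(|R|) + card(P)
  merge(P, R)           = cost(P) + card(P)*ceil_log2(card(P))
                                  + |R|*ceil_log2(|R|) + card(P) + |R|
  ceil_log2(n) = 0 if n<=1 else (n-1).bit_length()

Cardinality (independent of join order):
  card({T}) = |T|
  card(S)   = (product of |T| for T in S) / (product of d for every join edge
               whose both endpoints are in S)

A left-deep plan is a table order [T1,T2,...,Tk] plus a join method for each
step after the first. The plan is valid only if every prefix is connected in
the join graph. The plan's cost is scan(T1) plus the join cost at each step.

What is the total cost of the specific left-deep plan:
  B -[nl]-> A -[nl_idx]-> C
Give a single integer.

step 1: scan B: cost=120, card=120
step 2: join A via nl
    card(P join A) = 120*100/(6) = 2000
    cost = 120 + 120*100 = 12120
step 3: join C via nl_idx
    card(P join C) = 2000*40/(20) = 4000
    cost = 12120 + 2000*6 + 4000 = 28120

28120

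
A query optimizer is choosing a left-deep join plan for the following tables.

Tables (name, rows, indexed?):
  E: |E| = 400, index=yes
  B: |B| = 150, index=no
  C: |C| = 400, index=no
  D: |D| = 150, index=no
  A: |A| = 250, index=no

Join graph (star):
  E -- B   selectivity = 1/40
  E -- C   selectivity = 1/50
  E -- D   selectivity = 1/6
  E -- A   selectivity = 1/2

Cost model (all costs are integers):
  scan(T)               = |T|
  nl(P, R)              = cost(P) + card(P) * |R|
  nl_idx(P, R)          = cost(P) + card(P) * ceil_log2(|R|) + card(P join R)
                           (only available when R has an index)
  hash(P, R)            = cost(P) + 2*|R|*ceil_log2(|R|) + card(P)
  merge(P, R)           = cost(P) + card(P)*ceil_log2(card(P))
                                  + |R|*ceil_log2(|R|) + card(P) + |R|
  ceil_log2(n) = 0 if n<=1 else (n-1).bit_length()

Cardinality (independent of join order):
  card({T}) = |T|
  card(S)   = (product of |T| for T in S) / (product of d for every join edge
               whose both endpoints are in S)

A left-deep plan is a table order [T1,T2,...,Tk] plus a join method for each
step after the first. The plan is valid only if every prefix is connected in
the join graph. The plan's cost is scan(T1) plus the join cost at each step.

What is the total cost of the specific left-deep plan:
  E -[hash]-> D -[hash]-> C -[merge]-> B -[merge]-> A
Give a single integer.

step 1: scan E: cost=400, card=400
step 2: join D via hash
    card(P join D) = 400*150/(6) = 10000
    cost = 400 + 2*150*8 + 400 = 3200
step 3: join C via hash
    card(P join C) = 10000*400/(50) = 80000
    cost = 3200 + 2*400*9 + 10000 = 20400
step 4: join B via merge
    card(P join B) = 80000*150/(40) = 300000
    cost = 20400 + 80000*17 + 150*8 + 80000 + 150 = 1461750
step 5: join A via merge
    card(P join A) = 300000*250/(2) = 37500000
    cost = 1461750 + 300000*19 + 250*8 + 300000 + 250 = 7464000

7464000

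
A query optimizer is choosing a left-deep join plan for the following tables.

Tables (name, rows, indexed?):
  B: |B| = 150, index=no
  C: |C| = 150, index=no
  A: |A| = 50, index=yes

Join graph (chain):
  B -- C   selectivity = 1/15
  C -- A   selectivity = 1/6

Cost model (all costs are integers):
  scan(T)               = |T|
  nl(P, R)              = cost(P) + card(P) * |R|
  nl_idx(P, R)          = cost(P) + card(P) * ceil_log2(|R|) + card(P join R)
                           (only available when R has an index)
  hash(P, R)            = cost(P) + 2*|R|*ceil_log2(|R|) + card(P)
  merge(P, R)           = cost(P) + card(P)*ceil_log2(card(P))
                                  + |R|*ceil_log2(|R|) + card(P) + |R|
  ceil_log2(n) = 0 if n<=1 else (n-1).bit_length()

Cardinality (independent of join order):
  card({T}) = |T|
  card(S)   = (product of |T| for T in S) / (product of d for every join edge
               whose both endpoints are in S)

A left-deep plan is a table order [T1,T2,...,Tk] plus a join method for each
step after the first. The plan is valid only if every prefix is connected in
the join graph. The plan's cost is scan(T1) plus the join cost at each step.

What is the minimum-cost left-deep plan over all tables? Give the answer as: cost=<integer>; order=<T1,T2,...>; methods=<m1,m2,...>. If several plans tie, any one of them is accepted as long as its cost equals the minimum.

cost=4550; order=C,A,B; methods=hash,hash

Selinger DP (subsets sized 1..n):
  {B}: scan cost=150, card=150
  {C}: scan cost=150, card=150
  {A}: scan cost=50, card=50
  {BC}: card=1500; try (C,hash)→2700, (B,hash)→2700, (C,merge)→2850, (B,merge)→2850, (C,nl)→22650, (B,nl)→22650; best=2700 via (C,hash)
  {AC}: card=1250; try (A,hash)→900, (C,merge)→1750, (A,merge)→1850, (A,nl_idx)→2300, (C,hash)→2500, (C,nl)→7550 …(+1); best=900 via (A,hash)
  {ABC}: card=12500; try (B,hash)→4550, (A,hash)→4800, (B,merge)→17250, (A,merge)→21050, (A,nl_idx)→24200, (A,nl)→77700 …(+1); best=4550 via (B,hash)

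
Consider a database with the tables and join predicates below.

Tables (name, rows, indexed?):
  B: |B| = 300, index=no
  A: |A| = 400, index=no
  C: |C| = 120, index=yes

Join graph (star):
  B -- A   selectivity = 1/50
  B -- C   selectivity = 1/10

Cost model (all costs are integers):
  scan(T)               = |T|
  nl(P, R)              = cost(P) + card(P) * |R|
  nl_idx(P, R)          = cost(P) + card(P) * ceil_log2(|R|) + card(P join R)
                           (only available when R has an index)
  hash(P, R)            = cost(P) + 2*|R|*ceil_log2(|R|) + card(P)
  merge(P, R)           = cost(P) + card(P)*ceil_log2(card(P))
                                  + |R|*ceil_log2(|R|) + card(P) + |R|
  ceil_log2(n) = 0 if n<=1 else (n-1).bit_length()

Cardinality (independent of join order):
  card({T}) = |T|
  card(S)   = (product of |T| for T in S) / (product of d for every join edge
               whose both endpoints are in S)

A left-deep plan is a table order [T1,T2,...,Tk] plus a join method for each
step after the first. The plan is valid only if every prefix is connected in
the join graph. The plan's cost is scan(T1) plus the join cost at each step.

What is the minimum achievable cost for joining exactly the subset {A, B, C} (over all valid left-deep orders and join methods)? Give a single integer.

10280

Selinger DP over subsets of {A,B,C}:
  {B}: scan cost=300, card=300
  {A}: scan cost=400, card=400
  {C}: scan cost=120, card=120
  {AB}: card=2400; try (B,hash)→6200, (A,merge)→7300, (B,merge)→7400, (A,hash)→7800, (A,nl)→120300, (B,nl)→120400; best=6200 via (B,hash)
  {BC}: card=3600; try (C,hash)→2280, (B,merge)→4080, (C,merge)→4260, (B,hash)→5640, (C,nl_idx)→6000, (B,nl)→36120 …(+1); best=2280 via (C,hash)
  {ABC}: card=28800; try (C,hash)→10280, (A,hash)→13080, (C,merge)→38360, (C,nl_idx)→51800, (A,merge)→53080, (C,nl)→294200 …(+1); best=10280 via (C,hash)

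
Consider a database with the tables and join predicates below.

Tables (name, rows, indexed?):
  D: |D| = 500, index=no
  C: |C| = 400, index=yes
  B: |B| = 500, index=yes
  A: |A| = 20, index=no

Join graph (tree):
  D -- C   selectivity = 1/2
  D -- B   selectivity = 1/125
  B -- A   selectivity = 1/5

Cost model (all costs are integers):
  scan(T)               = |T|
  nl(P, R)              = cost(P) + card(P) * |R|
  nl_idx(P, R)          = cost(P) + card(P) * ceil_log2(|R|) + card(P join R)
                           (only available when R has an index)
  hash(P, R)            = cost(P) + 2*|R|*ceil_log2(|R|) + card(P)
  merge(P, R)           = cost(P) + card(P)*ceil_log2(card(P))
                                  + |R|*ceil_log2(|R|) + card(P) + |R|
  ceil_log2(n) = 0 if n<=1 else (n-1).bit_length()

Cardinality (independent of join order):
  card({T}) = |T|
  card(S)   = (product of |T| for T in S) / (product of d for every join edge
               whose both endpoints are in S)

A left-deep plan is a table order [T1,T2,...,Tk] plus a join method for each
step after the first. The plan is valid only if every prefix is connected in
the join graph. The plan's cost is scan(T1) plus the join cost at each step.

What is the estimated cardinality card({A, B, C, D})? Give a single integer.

Tables in S: A(20), B(500), C(400), D(500)
Edges inside S: D-C(d=2), D-B(d=125), B-A(d=5)
numerator = 20 * 500 * 400 * 500 = 2000000000
denominator = 2 * 125 * 5 = 1250
card(S) = 2000000000 / 1250 = 1600000

1600000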